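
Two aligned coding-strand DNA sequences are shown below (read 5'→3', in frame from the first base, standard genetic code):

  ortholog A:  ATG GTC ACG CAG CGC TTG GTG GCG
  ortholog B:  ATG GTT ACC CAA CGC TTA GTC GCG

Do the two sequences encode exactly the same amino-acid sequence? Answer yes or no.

Codon 1: ATG Met / ATG Met — identical.
Codon 2: GTC Val / GTT Val — synonymous.
Codon 3: ACG Thr / ACC Thr — synonymous.
Codon 4: CAG Gln / CAA Gln — synonymous.
Codon 5: CGC Arg / CGC Arg — identical.
Codon 6: TTG Leu / TTA Leu — synonymous.
Codon 7: GTG Val / GTC Val — synonymous.
Codon 8: GCG Ala / GCG Ala — identical.
Nonsynonymous differences: 0 → same protein.

yes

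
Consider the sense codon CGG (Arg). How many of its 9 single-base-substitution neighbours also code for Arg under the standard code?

4

Position 1: AGG → 1 synonymous.
Position 2: none → 0 synonymous.
Position 3: CGT, CGC, CGA → 3 synonymous.
Total: 1 + 0 + 3 = 4.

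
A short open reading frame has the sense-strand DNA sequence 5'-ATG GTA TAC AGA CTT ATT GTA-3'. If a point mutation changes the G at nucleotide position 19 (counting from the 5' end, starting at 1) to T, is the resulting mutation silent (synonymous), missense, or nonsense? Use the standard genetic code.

Position 19 falls in codon 7: GTA → Val.
After the substitution the codon is TTA → Leu.
Val ≠ Leu, so this is a missense mutation.

missense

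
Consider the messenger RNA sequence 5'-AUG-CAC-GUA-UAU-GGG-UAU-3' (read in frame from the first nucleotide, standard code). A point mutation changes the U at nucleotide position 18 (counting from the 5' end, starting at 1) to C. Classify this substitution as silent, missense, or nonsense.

Position 18 falls in codon 6: UAU → Tyr.
After the substitution the codon is UAC → Tyr.
Both encode Tyr, so the change is synonymous.

silent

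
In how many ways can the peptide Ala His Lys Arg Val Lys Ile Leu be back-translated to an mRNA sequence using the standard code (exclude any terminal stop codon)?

13824

Ala: 4 codons.
His: 2 codons.
Lys: 2 codons.
Arg: 6 codons.
Val: 4 codons.
Lys: 2 codons.
Ile: 3 codons.
Leu: 6 codons.
4 × 2 × 2 × 6 × 4 × 2 × 3 × 6 = 13824.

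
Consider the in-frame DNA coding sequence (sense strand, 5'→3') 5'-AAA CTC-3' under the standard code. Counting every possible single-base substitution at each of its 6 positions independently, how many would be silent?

4

Codon 1 (AAA, Lys): 1 synonymous substitution.
Codon 2 (CTC, Leu): 3 synonymous substitutions.
Total: 1 + 3 = 4.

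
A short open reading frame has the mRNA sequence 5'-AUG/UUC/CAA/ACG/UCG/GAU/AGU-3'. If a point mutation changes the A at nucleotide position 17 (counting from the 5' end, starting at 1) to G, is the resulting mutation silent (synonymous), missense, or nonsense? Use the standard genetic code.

missense

Position 17 falls in codon 6: GAU → Asp.
After the substitution the codon is GGU → Gly.
Asp ≠ Gly, so this is a missense mutation.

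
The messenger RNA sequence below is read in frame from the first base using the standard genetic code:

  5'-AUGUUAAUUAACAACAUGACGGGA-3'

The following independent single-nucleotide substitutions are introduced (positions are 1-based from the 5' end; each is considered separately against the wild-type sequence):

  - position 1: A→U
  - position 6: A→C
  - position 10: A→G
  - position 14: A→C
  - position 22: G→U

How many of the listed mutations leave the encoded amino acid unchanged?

Codon 1: AUG (Met) → UUG (Leu) — missense.
Codon 2: UUA (Leu) → UUC (Phe) — missense.
Codon 4: AAC (Asn) → GAC (Asp) — missense.
Codon 5: AAC (Asn) → ACC (Thr) — missense.
Codon 8: GGA (Gly) → UGA (Stop) — nonsense.
Synonymous: 0 of 5.

0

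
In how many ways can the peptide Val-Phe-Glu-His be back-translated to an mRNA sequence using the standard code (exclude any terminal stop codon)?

32

Val: 4 codons.
Phe: 2 codons.
Glu: 2 codons.
His: 2 codons.
4 × 2 × 2 × 2 = 32.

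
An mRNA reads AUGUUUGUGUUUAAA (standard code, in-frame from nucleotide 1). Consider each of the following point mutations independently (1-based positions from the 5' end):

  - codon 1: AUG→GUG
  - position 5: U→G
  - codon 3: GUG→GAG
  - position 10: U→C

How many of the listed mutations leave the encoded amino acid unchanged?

Codon 1: AUG (Met) → GUG (Val) — missense.
Codon 2: UUU (Phe) → UGU (Cys) — missense.
Codon 3: GUG (Val) → GAG (Glu) — missense.
Codon 4: UUU (Phe) → CUU (Leu) — missense.
Synonymous: 0 of 4.

0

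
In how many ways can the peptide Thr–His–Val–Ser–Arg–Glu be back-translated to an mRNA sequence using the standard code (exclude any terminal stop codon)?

2304

Thr: 4 codons.
His: 2 codons.
Val: 4 codons.
Ser: 6 codons.
Arg: 6 codons.
Glu: 2 codons.
4 × 2 × 4 × 6 × 6 × 2 = 2304.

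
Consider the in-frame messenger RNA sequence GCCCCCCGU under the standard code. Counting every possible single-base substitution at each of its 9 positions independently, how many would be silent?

9

Codon 1 (GCC, Ala): 3 synonymous substitutions.
Codon 2 (CCC, Pro): 3 synonymous substitutions.
Codon 3 (CGU, Arg): 3 synonymous substitutions.
Total: 3 + 3 + 3 = 9.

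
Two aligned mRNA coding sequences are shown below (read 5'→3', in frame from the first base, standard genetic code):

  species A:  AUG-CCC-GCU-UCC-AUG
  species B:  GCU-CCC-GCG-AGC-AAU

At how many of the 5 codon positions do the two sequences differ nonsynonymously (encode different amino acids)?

Codon 1: AUG Met / GCU Ala — nonsynonymous.
Codon 2: CCC Pro / CCC Pro — identical.
Codon 3: GCU Ala / GCG Ala — synonymous.
Codon 4: UCC Ser / AGC Ser — synonymous.
Codon 5: AUG Met / AAU Asn — nonsynonymous.
Nonsynonymous differences: 2.

2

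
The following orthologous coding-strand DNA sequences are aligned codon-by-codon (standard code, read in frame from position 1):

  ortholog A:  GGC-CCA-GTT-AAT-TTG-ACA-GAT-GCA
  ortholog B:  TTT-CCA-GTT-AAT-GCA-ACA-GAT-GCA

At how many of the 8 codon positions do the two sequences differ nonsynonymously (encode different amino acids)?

2

Codon 1: GGC Gly / TTT Phe — nonsynonymous.
Codon 2: CCA Pro / CCA Pro — identical.
Codon 3: GTT Val / GTT Val — identical.
Codon 4: AAT Asn / AAT Asn — identical.
Codon 5: TTG Leu / GCA Ala — nonsynonymous.
Codon 6: ACA Thr / ACA Thr — identical.
Codon 7: GAT Asp / GAT Asp — identical.
Codon 8: GCA Ala / GCA Ala — identical.
Nonsynonymous differences: 2.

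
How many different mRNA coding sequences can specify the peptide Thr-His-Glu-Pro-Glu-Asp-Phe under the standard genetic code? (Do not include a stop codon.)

Thr: 4 codons.
His: 2 codons.
Glu: 2 codons.
Pro: 4 codons.
Glu: 2 codons.
Asp: 2 codons.
Phe: 2 codons.
4 × 2 × 2 × 4 × 2 × 2 × 2 = 512.

512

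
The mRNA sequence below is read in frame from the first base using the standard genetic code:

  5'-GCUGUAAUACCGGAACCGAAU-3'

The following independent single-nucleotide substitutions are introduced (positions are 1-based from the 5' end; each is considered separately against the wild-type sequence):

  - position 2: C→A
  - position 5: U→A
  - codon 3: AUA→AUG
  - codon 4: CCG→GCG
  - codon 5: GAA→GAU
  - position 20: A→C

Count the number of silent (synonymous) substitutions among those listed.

0

Codon 1: GCU (Ala) → GAU (Asp) — missense.
Codon 2: GUA (Val) → GAA (Glu) — missense.
Codon 3: AUA (Ile) → AUG (Met) — missense.
Codon 4: CCG (Pro) → GCG (Ala) — missense.
Codon 5: GAA (Glu) → GAU (Asp) — missense.
Codon 7: AAU (Asn) → ACU (Thr) — missense.
Synonymous: 0 of 6.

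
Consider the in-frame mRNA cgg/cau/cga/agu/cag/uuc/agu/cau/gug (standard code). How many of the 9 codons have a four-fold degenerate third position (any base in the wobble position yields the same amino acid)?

Codon 1 CGG (Arg): third position 4-fold.
Codon 2 CAU (His): third position 2-fold.
Codon 3 CGA (Arg): third position 4-fold.
Codon 4 AGU (Ser): third position 2-fold.
Codon 5 CAG (Gln): third position 2-fold.
Codon 6 UUC (Phe): third position 2-fold.
Codon 7 AGU (Ser): third position 2-fold.
Codon 8 CAU (His): third position 2-fold.
Codon 9 GUG (Val): third position 4-fold.
Four-fold degenerate third positions: 3.

3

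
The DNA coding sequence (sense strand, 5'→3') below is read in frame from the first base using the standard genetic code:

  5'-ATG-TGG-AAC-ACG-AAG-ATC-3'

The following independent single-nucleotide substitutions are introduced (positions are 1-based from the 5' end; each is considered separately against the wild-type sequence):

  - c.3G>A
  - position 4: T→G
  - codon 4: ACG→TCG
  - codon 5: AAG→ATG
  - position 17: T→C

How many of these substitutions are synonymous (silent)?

Codon 1: ATG (Met) → ATA (Ile) — missense.
Codon 2: TGG (Trp) → GGG (Gly) — missense.
Codon 4: ACG (Thr) → TCG (Ser) — missense.
Codon 5: AAG (Lys) → ATG (Met) — missense.
Codon 6: ATC (Ile) → ACC (Thr) — missense.
Synonymous: 0 of 5.

0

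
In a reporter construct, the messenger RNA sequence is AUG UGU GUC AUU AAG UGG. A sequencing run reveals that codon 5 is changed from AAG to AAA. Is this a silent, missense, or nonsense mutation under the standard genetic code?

silent

Position 15 falls in codon 5: AAG → Lys.
After the substitution the codon is AAA → Lys.
Both encode Lys, so the change is synonymous.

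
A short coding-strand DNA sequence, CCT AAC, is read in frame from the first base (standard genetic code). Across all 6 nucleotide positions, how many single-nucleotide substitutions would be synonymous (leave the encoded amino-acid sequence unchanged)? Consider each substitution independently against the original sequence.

4

Codon 1 (CCT, Pro): 3 synonymous substitutions.
Codon 2 (AAC, Asn): 1 synonymous substitution.
Total: 3 + 1 = 4.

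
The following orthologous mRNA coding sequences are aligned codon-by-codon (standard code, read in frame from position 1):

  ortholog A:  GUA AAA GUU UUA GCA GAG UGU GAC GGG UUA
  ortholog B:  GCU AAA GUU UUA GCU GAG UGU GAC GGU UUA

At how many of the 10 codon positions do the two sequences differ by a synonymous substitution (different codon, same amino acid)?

2

Codon 1: GUA Val / GCU Ala — nonsynonymous.
Codon 2: AAA Lys / AAA Lys — identical.
Codon 3: GUU Val / GUU Val — identical.
Codon 4: UUA Leu / UUA Leu — identical.
Codon 5: GCA Ala / GCU Ala — synonymous.
Codon 6: GAG Glu / GAG Glu — identical.
Codon 7: UGU Cys / UGU Cys — identical.
Codon 8: GAC Asp / GAC Asp — identical.
Codon 9: GGG Gly / GGU Gly — synonymous.
Codon 10: UUA Leu / UUA Leu — identical.
Synonymous differences: 2.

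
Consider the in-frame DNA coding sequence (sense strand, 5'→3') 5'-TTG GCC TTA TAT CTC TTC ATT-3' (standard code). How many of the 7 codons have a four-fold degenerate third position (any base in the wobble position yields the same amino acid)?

2

Codon 1 TTG (Leu): third position 2-fold.
Codon 2 GCC (Ala): third position 4-fold.
Codon 3 TTA (Leu): third position 2-fold.
Codon 4 TAT (Tyr): third position 2-fold.
Codon 5 CTC (Leu): third position 4-fold.
Codon 6 TTC (Phe): third position 2-fold.
Codon 7 ATT (Ile): third position 3-fold.
Four-fold degenerate third positions: 2.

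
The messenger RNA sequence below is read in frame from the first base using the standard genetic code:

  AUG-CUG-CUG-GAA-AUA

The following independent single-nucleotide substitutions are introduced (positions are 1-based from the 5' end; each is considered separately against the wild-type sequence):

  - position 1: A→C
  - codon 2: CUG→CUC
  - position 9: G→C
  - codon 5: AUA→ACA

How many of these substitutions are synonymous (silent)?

2

Codon 1: AUG (Met) → CUG (Leu) — missense.
Codon 2: CUG (Leu) → CUC (Leu) — synonymous.
Codon 3: CUG (Leu) → CUC (Leu) — synonymous.
Codon 5: AUA (Ile) → ACA (Thr) — missense.
Synonymous: 2 of 4.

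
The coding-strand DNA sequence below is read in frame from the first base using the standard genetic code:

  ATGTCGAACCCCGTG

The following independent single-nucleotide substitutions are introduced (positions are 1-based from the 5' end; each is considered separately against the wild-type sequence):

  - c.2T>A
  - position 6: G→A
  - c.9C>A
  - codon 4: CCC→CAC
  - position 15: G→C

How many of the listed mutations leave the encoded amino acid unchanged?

2

Codon 1: ATG (Met) → AAG (Lys) — missense.
Codon 2: TCG (Ser) → TCA (Ser) — synonymous.
Codon 3: AAC (Asn) → AAA (Lys) — missense.
Codon 4: CCC (Pro) → CAC (His) — missense.
Codon 5: GTG (Val) → GTC (Val) — synonymous.
Synonymous: 2 of 5.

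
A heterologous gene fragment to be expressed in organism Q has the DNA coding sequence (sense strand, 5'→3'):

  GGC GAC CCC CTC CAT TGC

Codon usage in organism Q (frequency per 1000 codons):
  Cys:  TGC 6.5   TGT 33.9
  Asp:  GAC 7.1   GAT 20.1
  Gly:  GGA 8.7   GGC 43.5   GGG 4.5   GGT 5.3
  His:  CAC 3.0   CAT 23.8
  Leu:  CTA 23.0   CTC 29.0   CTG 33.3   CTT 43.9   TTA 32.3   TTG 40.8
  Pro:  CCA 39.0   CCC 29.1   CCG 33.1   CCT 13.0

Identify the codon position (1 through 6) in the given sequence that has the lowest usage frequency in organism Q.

Codon 1 GGC (Gly): 43.5 per 1000.
Codon 2 GAC (Asp): 7.1 per 1000.
Codon 3 CCC (Pro): 29.1 per 1000.
Codon 4 CTC (Leu): 29.0 per 1000.
Codon 5 CAT (His): 23.8 per 1000.
Codon 6 TGC (Cys): 6.5 per 1000.
Lowest frequency is 6.5 at codon 6.

6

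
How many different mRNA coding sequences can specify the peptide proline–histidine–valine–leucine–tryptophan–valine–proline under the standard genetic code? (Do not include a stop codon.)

Pro: 4 codons.
His: 2 codons.
Val: 4 codons.
Leu: 6 codons.
Trp: 1 codon.
Val: 4 codons.
Pro: 4 codons.
4 × 2 × 4 × 6 × 1 × 4 × 4 = 3072.

3072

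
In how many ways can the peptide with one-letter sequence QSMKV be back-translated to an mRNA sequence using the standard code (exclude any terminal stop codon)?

Gln: 2 codons.
Ser: 6 codons.
Met: 1 codon.
Lys: 2 codons.
Val: 4 codons.
2 × 6 × 1 × 2 × 4 = 96.

96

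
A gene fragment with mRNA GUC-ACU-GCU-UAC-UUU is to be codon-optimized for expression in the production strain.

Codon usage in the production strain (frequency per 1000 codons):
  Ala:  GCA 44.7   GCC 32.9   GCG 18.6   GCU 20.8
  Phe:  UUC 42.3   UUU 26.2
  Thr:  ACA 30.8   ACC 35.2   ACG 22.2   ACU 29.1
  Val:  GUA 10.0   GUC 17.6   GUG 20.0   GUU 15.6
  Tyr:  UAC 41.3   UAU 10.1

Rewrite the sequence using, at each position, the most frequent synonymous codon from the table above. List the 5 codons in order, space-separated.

Codon 1 (Val): best is GUG at 20.0.
Codon 2 (Thr): best is ACC at 35.2.
Codon 3 (Ala): best is GCA at 44.7.
Codon 4 (Tyr): best is UAC at 41.3.
Codon 5 (Phe): best is UUC at 42.3.

GUG ACC GCA UAC UUC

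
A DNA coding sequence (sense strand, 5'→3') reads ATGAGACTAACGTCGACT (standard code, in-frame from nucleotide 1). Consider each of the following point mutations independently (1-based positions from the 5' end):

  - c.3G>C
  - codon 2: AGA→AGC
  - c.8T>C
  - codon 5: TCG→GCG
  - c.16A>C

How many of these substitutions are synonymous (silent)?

0

Codon 1: ATG (Met) → ATC (Ile) — missense.
Codon 2: AGA (Arg) → AGC (Ser) — missense.
Codon 3: CTA (Leu) → CCA (Pro) — missense.
Codon 5: TCG (Ser) → GCG (Ala) — missense.
Codon 6: ACT (Thr) → CCT (Pro) — missense.
Synonymous: 0 of 5.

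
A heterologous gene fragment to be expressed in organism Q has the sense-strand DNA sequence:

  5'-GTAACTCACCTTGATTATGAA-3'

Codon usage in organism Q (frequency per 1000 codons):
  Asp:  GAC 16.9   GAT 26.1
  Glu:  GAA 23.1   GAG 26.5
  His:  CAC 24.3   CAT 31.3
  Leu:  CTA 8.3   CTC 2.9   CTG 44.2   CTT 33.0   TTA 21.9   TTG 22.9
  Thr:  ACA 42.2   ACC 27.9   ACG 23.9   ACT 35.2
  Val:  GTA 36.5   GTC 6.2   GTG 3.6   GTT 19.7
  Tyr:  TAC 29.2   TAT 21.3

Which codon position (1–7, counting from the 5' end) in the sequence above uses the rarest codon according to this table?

Codon 1 GTA (Val): 36.5 per 1000.
Codon 2 ACT (Thr): 35.2 per 1000.
Codon 3 CAC (His): 24.3 per 1000.
Codon 4 CTT (Leu): 33.0 per 1000.
Codon 5 GAT (Asp): 26.1 per 1000.
Codon 6 TAT (Tyr): 21.3 per 1000.
Codon 7 GAA (Glu): 23.1 per 1000.
Lowest frequency is 21.3 at codon 6.

6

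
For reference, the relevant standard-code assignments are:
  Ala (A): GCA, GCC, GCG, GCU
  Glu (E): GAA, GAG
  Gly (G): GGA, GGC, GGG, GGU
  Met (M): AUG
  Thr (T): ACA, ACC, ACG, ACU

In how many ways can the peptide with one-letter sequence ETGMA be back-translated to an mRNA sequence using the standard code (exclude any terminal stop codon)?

128

Glu: 2 codons.
Thr: 4 codons.
Gly: 4 codons.
Met: 1 codon.
Ala: 4 codons.
2 × 4 × 4 × 1 × 4 = 128.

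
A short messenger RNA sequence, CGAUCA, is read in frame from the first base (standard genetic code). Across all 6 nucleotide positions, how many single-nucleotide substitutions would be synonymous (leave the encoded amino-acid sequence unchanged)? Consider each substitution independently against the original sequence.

Codon 1 (CGA, Arg): 4 synonymous substitutions.
Codon 2 (UCA, Ser): 3 synonymous substitutions.
Total: 4 + 3 = 7.

7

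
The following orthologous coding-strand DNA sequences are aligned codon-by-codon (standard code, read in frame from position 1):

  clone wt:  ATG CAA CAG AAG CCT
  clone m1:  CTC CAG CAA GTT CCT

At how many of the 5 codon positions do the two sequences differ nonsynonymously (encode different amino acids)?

Codon 1: ATG Met / CTC Leu — nonsynonymous.
Codon 2: CAA Gln / CAG Gln — synonymous.
Codon 3: CAG Gln / CAA Gln — synonymous.
Codon 4: AAG Lys / GTT Val — nonsynonymous.
Codon 5: CCT Pro / CCT Pro — identical.
Nonsynonymous differences: 2.

2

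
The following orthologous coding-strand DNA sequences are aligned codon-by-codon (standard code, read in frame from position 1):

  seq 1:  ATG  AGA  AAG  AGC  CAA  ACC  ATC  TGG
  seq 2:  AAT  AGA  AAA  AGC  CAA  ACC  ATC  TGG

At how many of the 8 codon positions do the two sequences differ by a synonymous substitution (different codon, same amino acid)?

Codon 1: ATG Met / AAT Asn — nonsynonymous.
Codon 2: AGA Arg / AGA Arg — identical.
Codon 3: AAG Lys / AAA Lys — synonymous.
Codon 4: AGC Ser / AGC Ser — identical.
Codon 5: CAA Gln / CAA Gln — identical.
Codon 6: ACC Thr / ACC Thr — identical.
Codon 7: ATC Ile / ATC Ile — identical.
Codon 8: TGG Trp / TGG Trp — identical.
Synonymous differences: 1.

1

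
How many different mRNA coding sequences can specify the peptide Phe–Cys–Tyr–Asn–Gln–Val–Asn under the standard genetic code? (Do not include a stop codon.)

256

Phe: 2 codons.
Cys: 2 codons.
Tyr: 2 codons.
Asn: 2 codons.
Gln: 2 codons.
Val: 4 codons.
Asn: 2 codons.
2 × 2 × 2 × 2 × 2 × 4 × 2 = 256.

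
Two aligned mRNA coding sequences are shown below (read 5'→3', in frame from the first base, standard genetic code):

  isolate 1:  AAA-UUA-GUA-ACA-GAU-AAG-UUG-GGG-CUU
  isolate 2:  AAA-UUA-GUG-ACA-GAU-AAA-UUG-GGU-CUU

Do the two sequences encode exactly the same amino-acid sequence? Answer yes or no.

Codon 1: AAA Lys / AAA Lys — identical.
Codon 2: UUA Leu / UUA Leu — identical.
Codon 3: GUA Val / GUG Val — synonymous.
Codon 4: ACA Thr / ACA Thr — identical.
Codon 5: GAU Asp / GAU Asp — identical.
Codon 6: AAG Lys / AAA Lys — synonymous.
Codon 7: UUG Leu / UUG Leu — identical.
Codon 8: GGG Gly / GGU Gly — synonymous.
Codon 9: CUU Leu / CUU Leu — identical.
Nonsynonymous differences: 0 → same protein.

yes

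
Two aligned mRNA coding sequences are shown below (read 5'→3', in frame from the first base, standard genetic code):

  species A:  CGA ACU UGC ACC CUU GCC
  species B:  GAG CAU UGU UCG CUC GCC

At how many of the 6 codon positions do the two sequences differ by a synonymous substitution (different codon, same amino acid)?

2

Codon 1: CGA Arg / GAG Glu — nonsynonymous.
Codon 2: ACU Thr / CAU His — nonsynonymous.
Codon 3: UGC Cys / UGU Cys — synonymous.
Codon 4: ACC Thr / UCG Ser — nonsynonymous.
Codon 5: CUU Leu / CUC Leu — synonymous.
Codon 6: GCC Ala / GCC Ala — identical.
Synonymous differences: 2.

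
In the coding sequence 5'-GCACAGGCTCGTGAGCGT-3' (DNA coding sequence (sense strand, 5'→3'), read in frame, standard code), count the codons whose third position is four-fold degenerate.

4

Codon 1 GCA (Ala): third position 4-fold.
Codon 2 CAG (Gln): third position 2-fold.
Codon 3 GCT (Ala): third position 4-fold.
Codon 4 CGT (Arg): third position 4-fold.
Codon 5 GAG (Glu): third position 2-fold.
Codon 6 CGT (Arg): third position 4-fold.
Four-fold degenerate third positions: 4.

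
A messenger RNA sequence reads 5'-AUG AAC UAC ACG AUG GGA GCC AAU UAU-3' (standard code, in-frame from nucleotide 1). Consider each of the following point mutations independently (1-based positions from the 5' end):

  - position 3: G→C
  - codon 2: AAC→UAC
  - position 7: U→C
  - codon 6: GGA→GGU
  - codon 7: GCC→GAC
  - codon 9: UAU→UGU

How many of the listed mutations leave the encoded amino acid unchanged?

Codon 1: AUG (Met) → AUC (Ile) — missense.
Codon 2: AAC (Asn) → UAC (Tyr) — missense.
Codon 3: UAC (Tyr) → CAC (His) — missense.
Codon 6: GGA (Gly) → GGU (Gly) — synonymous.
Codon 7: GCC (Ala) → GAC (Asp) — missense.
Codon 9: UAU (Tyr) → UGU (Cys) — missense.
Synonymous: 1 of 6.

1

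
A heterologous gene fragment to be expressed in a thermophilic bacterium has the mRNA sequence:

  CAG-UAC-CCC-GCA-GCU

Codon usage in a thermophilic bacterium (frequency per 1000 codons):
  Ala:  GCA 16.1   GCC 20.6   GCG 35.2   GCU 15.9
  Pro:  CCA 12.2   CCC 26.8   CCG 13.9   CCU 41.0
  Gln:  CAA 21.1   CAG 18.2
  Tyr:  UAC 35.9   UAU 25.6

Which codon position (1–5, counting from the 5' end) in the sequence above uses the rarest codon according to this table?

Codon 1 CAG (Gln): 18.2 per 1000.
Codon 2 UAC (Tyr): 35.9 per 1000.
Codon 3 CCC (Pro): 26.8 per 1000.
Codon 4 GCA (Ala): 16.1 per 1000.
Codon 5 GCU (Ala): 15.9 per 1000.
Lowest frequency is 15.9 at codon 5.

5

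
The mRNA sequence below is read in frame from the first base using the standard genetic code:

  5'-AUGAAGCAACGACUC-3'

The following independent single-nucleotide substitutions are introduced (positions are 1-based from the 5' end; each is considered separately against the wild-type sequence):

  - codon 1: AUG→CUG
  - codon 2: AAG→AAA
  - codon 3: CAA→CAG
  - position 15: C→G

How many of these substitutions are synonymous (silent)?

Codon 1: AUG (Met) → CUG (Leu) — missense.
Codon 2: AAG (Lys) → AAA (Lys) — synonymous.
Codon 3: CAA (Gln) → CAG (Gln) — synonymous.
Codon 5: CUC (Leu) → CUG (Leu) — synonymous.
Synonymous: 3 of 4.

3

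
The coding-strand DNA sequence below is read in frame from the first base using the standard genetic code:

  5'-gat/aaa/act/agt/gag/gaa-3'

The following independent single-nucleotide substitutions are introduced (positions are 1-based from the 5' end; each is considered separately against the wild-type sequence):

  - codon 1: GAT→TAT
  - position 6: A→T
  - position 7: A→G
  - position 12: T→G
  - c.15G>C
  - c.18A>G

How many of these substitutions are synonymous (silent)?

1

Codon 1: GAT (Asp) → TAT (Tyr) — missense.
Codon 2: AAA (Lys) → AAT (Asn) — missense.
Codon 3: ACT (Thr) → GCT (Ala) — missense.
Codon 4: AGT (Ser) → AGG (Arg) — missense.
Codon 5: GAG (Glu) → GAC (Asp) — missense.
Codon 6: GAA (Glu) → GAG (Glu) — synonymous.
Synonymous: 1 of 6.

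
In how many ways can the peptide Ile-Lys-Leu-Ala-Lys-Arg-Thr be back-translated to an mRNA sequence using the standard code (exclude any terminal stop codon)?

Ile: 3 codons.
Lys: 2 codons.
Leu: 6 codons.
Ala: 4 codons.
Lys: 2 codons.
Arg: 6 codons.
Thr: 4 codons.
3 × 2 × 6 × 4 × 2 × 6 × 4 = 6912.

6912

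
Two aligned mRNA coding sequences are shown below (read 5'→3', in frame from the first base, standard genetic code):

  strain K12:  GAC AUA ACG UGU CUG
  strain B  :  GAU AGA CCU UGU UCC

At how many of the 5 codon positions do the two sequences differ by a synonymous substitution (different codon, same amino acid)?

1

Codon 1: GAC Asp / GAU Asp — synonymous.
Codon 2: AUA Ile / AGA Arg — nonsynonymous.
Codon 3: ACG Thr / CCU Pro — nonsynonymous.
Codon 4: UGU Cys / UGU Cys — identical.
Codon 5: CUG Leu / UCC Ser — nonsynonymous.
Synonymous differences: 1.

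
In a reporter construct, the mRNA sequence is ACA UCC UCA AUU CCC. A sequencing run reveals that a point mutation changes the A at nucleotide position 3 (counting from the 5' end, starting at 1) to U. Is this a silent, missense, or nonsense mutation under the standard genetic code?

Position 3 falls in codon 1: ACA → Thr.
After the substitution the codon is ACU → Thr.
Both encode Thr, so the change is synonymous.

silent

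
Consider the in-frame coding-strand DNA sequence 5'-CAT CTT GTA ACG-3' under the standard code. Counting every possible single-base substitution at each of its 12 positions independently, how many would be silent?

10

Codon 1 (CAT, His): 1 synonymous substitution.
Codon 2 (CTT, Leu): 3 synonymous substitutions.
Codon 3 (GTA, Val): 3 synonymous substitutions.
Codon 4 (ACG, Thr): 3 synonymous substitutions.
Total: 1 + 3 + 3 + 3 = 10.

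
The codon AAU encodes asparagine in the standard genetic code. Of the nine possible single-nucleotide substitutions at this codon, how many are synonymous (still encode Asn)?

Position 1: none → 0 synonymous.
Position 2: none → 0 synonymous.
Position 3: AAC → 1 synonymous.
Total: 0 + 0 + 1 = 1.

1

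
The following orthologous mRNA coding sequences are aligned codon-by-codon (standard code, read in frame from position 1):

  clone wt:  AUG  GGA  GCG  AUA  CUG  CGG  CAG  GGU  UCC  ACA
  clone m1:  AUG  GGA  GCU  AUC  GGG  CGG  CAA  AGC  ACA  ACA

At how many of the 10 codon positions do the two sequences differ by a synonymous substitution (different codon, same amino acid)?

3

Codon 1: AUG Met / AUG Met — identical.
Codon 2: GGA Gly / GGA Gly — identical.
Codon 3: GCG Ala / GCU Ala — synonymous.
Codon 4: AUA Ile / AUC Ile — synonymous.
Codon 5: CUG Leu / GGG Gly — nonsynonymous.
Codon 6: CGG Arg / CGG Arg — identical.
Codon 7: CAG Gln / CAA Gln — synonymous.
Codon 8: GGU Gly / AGC Ser — nonsynonymous.
Codon 9: UCC Ser / ACA Thr — nonsynonymous.
Codon 10: ACA Thr / ACA Thr — identical.
Synonymous differences: 3.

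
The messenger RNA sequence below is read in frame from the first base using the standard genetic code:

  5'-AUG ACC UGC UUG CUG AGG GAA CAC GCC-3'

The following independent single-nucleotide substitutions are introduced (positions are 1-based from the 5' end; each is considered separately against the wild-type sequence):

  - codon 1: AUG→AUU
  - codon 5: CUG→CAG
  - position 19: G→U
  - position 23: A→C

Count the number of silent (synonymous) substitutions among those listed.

Codon 1: AUG (Met) → AUU (Ile) — missense.
Codon 5: CUG (Leu) → CAG (Gln) — missense.
Codon 7: GAA (Glu) → UAA (Stop) — nonsense.
Codon 8: CAC (His) → CCC (Pro) — missense.
Synonymous: 0 of 4.

0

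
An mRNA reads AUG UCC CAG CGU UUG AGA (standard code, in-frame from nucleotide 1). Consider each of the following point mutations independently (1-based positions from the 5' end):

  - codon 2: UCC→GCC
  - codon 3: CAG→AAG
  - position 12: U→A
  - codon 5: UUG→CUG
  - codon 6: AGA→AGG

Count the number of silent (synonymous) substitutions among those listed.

Codon 2: UCC (Ser) → GCC (Ala) — missense.
Codon 3: CAG (Gln) → AAG (Lys) — missense.
Codon 4: CGU (Arg) → CGA (Arg) — synonymous.
Codon 5: UUG (Leu) → CUG (Leu) — synonymous.
Codon 6: AGA (Arg) → AGG (Arg) — synonymous.
Synonymous: 3 of 5.

3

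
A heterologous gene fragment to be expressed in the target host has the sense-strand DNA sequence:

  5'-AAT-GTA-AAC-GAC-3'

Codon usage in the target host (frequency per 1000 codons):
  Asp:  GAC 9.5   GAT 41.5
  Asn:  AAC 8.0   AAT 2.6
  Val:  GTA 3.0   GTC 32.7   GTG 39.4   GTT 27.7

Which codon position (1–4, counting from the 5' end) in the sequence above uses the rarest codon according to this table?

Codon 1 AAT (Asn): 2.6 per 1000.
Codon 2 GTA (Val): 3.0 per 1000.
Codon 3 AAC (Asn): 8.0 per 1000.
Codon 4 GAC (Asp): 9.5 per 1000.
Lowest frequency is 2.6 at codon 1.

1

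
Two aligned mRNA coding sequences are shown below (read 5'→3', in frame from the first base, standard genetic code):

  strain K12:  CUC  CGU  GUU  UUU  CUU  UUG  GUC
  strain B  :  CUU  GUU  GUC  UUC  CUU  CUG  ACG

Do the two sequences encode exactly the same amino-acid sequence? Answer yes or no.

Codon 1: CUC Leu / CUU Leu — synonymous.
Codon 2: CGU Arg / GUU Val — nonsynonymous.
Codon 3: GUU Val / GUC Val — synonymous.
Codon 4: UUU Phe / UUC Phe — synonymous.
Codon 5: CUU Leu / CUU Leu — identical.
Codon 6: UUG Leu / CUG Leu — synonymous.
Codon 7: GUC Val / ACG Thr — nonsynonymous.
Nonsynonymous differences: 2 → different protein.

no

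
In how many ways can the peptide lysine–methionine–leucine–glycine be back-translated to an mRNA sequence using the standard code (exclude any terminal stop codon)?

48

Lys: 2 codons.
Met: 1 codon.
Leu: 6 codons.
Gly: 4 codons.
2 × 1 × 6 × 4 = 48.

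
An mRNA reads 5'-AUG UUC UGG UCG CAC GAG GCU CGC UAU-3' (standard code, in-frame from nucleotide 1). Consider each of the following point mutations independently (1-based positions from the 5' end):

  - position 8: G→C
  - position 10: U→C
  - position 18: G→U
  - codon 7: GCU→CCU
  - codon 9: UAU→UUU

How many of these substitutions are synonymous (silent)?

Codon 3: UGG (Trp) → UCG (Ser) — missense.
Codon 4: UCG (Ser) → CCG (Pro) — missense.
Codon 6: GAG (Glu) → GAU (Asp) — missense.
Codon 7: GCU (Ala) → CCU (Pro) — missense.
Codon 9: UAU (Tyr) → UUU (Phe) — missense.
Synonymous: 0 of 5.

0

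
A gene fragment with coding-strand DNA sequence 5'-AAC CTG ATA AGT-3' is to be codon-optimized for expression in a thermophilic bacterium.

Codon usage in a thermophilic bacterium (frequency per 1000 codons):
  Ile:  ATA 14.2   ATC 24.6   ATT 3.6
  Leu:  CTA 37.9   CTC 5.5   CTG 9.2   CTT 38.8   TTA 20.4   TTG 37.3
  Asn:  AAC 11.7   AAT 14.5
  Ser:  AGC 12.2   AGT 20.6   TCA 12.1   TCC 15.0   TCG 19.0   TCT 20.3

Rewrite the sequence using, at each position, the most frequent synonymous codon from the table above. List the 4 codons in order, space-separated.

Codon 1 (Asn): best is AAT at 14.5.
Codon 2 (Leu): best is CTT at 38.8.
Codon 3 (Ile): best is ATC at 24.6.
Codon 4 (Ser): best is AGT at 20.6.

AAT CTT ATC AGT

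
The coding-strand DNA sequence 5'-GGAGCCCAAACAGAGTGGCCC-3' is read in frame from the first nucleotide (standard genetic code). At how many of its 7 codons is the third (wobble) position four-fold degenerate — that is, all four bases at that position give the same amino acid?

Codon 1 GGA (Gly): third position 4-fold.
Codon 2 GCC (Ala): third position 4-fold.
Codon 3 CAA (Gln): third position 2-fold.
Codon 4 ACA (Thr): third position 4-fold.
Codon 5 GAG (Glu): third position 2-fold.
Codon 6 TGG (Trp): third position 1-fold.
Codon 7 CCC (Pro): third position 4-fold.
Four-fold degenerate third positions: 4.

4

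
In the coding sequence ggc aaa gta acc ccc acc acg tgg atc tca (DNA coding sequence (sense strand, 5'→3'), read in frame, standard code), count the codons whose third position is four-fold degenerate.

Codon 1 GGC (Gly): third position 4-fold.
Codon 2 AAA (Lys): third position 2-fold.
Codon 3 GTA (Val): third position 4-fold.
Codon 4 ACC (Thr): third position 4-fold.
Codon 5 CCC (Pro): third position 4-fold.
Codon 6 ACC (Thr): third position 4-fold.
Codon 7 ACG (Thr): third position 4-fold.
Codon 8 TGG (Trp): third position 1-fold.
Codon 9 ATC (Ile): third position 3-fold.
Codon 10 TCA (Ser): third position 4-fold.
Four-fold degenerate third positions: 7.

7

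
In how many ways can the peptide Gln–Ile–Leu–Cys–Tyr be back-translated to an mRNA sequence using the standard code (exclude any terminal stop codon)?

144

Gln: 2 codons.
Ile: 3 codons.
Leu: 6 codons.
Cys: 2 codons.
Tyr: 2 codons.
2 × 3 × 6 × 2 × 2 = 144.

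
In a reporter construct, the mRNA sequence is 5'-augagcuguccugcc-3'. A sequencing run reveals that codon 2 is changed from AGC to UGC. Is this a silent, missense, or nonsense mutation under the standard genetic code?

missense

Position 4 falls in codon 2: AGC → Ser.
After the substitution the codon is UGC → Cys.
Ser ≠ Cys, so this is a missense mutation.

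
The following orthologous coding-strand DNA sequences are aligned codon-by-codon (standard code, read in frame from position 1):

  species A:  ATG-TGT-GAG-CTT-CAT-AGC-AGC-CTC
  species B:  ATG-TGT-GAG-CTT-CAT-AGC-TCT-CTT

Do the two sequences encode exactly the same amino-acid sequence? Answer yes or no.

yes

Codon 1: ATG Met / ATG Met — identical.
Codon 2: TGT Cys / TGT Cys — identical.
Codon 3: GAG Glu / GAG Glu — identical.
Codon 4: CTT Leu / CTT Leu — identical.
Codon 5: CAT His / CAT His — identical.
Codon 6: AGC Ser / AGC Ser — identical.
Codon 7: AGC Ser / TCT Ser — synonymous.
Codon 8: CTC Leu / CTT Leu — synonymous.
Nonsynonymous differences: 0 → same protein.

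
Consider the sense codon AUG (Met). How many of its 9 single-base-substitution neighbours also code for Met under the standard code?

0

Position 1: none → 0 synonymous.
Position 2: none → 0 synonymous.
Position 3: none → 0 synonymous.
Total: 0 + 0 + 0 = 0.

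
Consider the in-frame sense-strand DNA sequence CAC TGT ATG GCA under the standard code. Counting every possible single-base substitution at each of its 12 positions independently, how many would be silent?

Codon 1 (CAC, His): 1 synonymous substitution.
Codon 2 (TGT, Cys): 1 synonymous substitution.
Codon 3 (ATG, Met): 0 synonymous substitutions.
Codon 4 (GCA, Ala): 3 synonymous substitutions.
Total: 1 + 1 + 0 + 3 = 5.

5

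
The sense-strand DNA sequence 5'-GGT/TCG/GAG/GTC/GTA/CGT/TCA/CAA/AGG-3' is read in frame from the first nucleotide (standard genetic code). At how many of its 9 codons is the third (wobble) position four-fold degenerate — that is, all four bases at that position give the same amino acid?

Codon 1 GGT (Gly): third position 4-fold.
Codon 2 TCG (Ser): third position 4-fold.
Codon 3 GAG (Glu): third position 2-fold.
Codon 4 GTC (Val): third position 4-fold.
Codon 5 GTA (Val): third position 4-fold.
Codon 6 CGT (Arg): third position 4-fold.
Codon 7 TCA (Ser): third position 4-fold.
Codon 8 CAA (Gln): third position 2-fold.
Codon 9 AGG (Arg): third position 2-fold.
Four-fold degenerate third positions: 6.

6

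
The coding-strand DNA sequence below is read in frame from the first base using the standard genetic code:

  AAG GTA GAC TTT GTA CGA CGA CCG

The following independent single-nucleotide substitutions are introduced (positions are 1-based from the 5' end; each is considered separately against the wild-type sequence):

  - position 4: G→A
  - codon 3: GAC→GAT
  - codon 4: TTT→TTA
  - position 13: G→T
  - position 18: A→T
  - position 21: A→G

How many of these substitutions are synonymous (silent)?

Codon 2: GTA (Val) → ATA (Ile) — missense.
Codon 3: GAC (Asp) → GAT (Asp) — synonymous.
Codon 4: TTT (Phe) → TTA (Leu) — missense.
Codon 5: GTA (Val) → TTA (Leu) — missense.
Codon 6: CGA (Arg) → CGT (Arg) — synonymous.
Codon 7: CGA (Arg) → CGG (Arg) — synonymous.
Synonymous: 3 of 6.

3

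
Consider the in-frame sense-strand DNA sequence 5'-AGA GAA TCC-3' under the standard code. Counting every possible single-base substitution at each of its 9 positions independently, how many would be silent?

6

Codon 1 (AGA, Arg): 2 synonymous substitutions.
Codon 2 (GAA, Glu): 1 synonymous substitution.
Codon 3 (TCC, Ser): 3 synonymous substitutions.
Total: 2 + 1 + 3 = 6.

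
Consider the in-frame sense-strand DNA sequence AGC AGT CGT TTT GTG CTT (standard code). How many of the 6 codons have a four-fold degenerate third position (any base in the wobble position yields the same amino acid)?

3

Codon 1 AGC (Ser): third position 2-fold.
Codon 2 AGT (Ser): third position 2-fold.
Codon 3 CGT (Arg): third position 4-fold.
Codon 4 TTT (Phe): third position 2-fold.
Codon 5 GTG (Val): third position 4-fold.
Codon 6 CTT (Leu): third position 4-fold.
Four-fold degenerate third positions: 3.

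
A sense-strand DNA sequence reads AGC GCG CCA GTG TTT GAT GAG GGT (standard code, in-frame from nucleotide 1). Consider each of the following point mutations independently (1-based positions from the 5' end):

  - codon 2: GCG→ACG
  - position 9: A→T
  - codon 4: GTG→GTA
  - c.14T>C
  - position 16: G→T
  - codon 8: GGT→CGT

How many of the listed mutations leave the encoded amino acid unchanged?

2

Codon 2: GCG (Ala) → ACG (Thr) — missense.
Codon 3: CCA (Pro) → CCT (Pro) — synonymous.
Codon 4: GTG (Val) → GTA (Val) — synonymous.
Codon 5: TTT (Phe) → TCT (Ser) — missense.
Codon 6: GAT (Asp) → TAT (Tyr) — missense.
Codon 8: GGT (Gly) → CGT (Arg) — missense.
Synonymous: 2 of 6.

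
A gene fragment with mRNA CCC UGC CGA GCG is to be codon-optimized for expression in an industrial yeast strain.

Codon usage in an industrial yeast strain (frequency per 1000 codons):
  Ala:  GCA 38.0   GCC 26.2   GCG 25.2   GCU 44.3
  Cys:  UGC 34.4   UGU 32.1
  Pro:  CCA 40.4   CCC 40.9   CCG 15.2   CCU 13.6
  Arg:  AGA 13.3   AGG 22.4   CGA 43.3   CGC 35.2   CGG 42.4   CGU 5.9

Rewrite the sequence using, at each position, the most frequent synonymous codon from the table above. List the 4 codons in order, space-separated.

Codon 1 (Pro): best is CCC at 40.9.
Codon 2 (Cys): best is UGC at 34.4.
Codon 3 (Arg): best is CGA at 43.3.
Codon 4 (Ala): best is GCU at 44.3.

CCC UGC CGA GCU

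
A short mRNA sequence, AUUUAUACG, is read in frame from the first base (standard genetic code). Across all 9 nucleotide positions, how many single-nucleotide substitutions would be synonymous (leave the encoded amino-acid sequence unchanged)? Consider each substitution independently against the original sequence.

6

Codon 1 (AUU, Ile): 2 synonymous substitutions.
Codon 2 (UAU, Tyr): 1 synonymous substitution.
Codon 3 (ACG, Thr): 3 synonymous substitutions.
Total: 2 + 1 + 3 = 6.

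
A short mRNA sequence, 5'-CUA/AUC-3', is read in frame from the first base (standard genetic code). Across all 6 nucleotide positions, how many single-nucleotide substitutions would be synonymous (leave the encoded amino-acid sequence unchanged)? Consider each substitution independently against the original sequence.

Codon 1 (CUA, Leu): 4 synonymous substitutions.
Codon 2 (AUC, Ile): 2 synonymous substitutions.
Total: 4 + 2 = 6.

6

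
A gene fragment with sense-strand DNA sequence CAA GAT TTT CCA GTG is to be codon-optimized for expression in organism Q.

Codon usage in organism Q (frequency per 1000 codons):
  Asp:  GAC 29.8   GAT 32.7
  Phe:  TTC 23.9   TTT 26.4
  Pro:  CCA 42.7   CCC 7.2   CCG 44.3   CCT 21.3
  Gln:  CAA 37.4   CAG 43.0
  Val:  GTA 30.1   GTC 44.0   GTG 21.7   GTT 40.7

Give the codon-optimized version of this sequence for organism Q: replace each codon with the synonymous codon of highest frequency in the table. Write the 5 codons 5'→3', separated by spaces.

CAG GAT TTT CCG GTC

Codon 1 (Gln): best is CAG at 43.0.
Codon 2 (Asp): best is GAT at 32.7.
Codon 3 (Phe): best is TTT at 26.4.
Codon 4 (Pro): best is CCG at 44.3.
Codon 5 (Val): best is GTC at 44.0.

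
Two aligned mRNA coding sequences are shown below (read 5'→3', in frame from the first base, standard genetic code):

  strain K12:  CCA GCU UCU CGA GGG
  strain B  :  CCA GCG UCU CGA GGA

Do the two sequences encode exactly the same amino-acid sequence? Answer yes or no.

Codon 1: CCA Pro / CCA Pro — identical.
Codon 2: GCU Ala / GCG Ala — synonymous.
Codon 3: UCU Ser / UCU Ser — identical.
Codon 4: CGA Arg / CGA Arg — identical.
Codon 5: GGG Gly / GGA Gly — synonymous.
Nonsynonymous differences: 0 → same protein.

yes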